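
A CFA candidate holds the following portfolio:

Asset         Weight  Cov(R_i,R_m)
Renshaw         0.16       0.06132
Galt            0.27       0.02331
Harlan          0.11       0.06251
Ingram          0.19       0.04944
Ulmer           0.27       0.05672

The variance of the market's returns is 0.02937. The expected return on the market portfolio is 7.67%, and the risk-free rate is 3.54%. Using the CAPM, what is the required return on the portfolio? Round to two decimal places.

β_Renshaw = 0.06132 / 0.02937 = 2.0878
β_Galt = 0.02331 / 0.02937 = 0.7937
β_Harlan = 0.06251 / 0.02937 = 2.1284
β_Ingram = 0.04944 / 0.02937 = 1.6834
β_Ulmer = 0.05672 / 0.02937 = 1.9312
β_P = Σ w_i β_i = 0.16×2.0878 + 0.27×0.7937 + 0.11×2.1284 + 0.19×1.6834 + 0.27×1.9312 = 1.6237
MRP = 7.67% − 3.54% = 4.13%
E(R_P) = R_f + β_P × MRP = 3.54% + 1.6237 × 4.13% = 10.25%

10.25%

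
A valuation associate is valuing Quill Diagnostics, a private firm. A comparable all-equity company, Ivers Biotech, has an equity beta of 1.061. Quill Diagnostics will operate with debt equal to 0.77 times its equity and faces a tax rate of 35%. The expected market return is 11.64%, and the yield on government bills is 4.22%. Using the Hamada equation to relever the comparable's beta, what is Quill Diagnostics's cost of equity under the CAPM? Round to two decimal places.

16.03%

β_L = β_U × [1 + (1 − t)(D/E)] = 1.061 × [1 + (1 − 0.35) × 0.77]
    = 1.061 × [1 + 0.65 × 0.77] = 1.061 × 1.5005 = 1.5920
MRP = 11.64% − 4.22% = 7.42%
E(R) = R_f + β_L × MRP = 4.22% + 1.5920 × 7.42% = 16.03%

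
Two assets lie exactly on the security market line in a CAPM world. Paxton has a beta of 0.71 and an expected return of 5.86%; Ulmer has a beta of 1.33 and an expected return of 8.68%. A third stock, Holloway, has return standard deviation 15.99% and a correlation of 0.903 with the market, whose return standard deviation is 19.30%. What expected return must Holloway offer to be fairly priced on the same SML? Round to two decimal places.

MRP = (8.68% − 5.86%) / (1.33 − 0.71) = 4.5484%
R_f = 5.86% − 0.71 × 4.5484% = 2.6306%
β_Holloway = ρ·σ_i/σ_m = 0.903 × 15.99 / 19.30 = 0.7481
E(R_Holloway) = R_f + β × MRP = 2.6306% + 0.7481 × 4.5484% = 6.03%

6.03%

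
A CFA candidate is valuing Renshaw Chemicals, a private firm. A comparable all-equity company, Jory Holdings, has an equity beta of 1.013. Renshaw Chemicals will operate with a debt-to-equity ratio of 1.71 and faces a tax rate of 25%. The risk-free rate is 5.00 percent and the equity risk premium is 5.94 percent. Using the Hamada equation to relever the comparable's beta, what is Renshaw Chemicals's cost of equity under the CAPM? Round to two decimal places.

β_L = β_U × [1 + (1 − t)(D/E)] = 1.013 × [1 + (1 − 0.25) × 1.71]
    = 1.013 × [1 + 0.75 × 1.71] = 1.013 × 2.2825 = 2.3122
E(R) = R_f + β_L × MRP = 5.00% + 2.3122 × 5.94% = 18.73%

18.73%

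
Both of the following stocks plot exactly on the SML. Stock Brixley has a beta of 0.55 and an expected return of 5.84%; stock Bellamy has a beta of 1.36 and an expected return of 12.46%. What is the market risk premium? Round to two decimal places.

8.17%

Both satisfy E(R) = R_f + β·MRP, so the slope of the SML is
MRP = (12.46% − 5.84%) / (1.36 − 0.55) = 6.62% / 0.81 = 8.1728%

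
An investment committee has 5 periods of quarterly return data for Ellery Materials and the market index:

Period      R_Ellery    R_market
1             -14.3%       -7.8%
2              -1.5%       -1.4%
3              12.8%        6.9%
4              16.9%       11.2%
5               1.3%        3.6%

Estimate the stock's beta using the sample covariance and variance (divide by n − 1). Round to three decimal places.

Mean R_i = (-14.3 − 1.5 + 12.8 + 16.9 + 1.3) / 5 = 3.0400%
Mean R_m = (-7.8 − 1.4 + 6.9 + 11.2 + 3.6) / 5 = 2.5000%
Σ(R_i − R̄_i)(R_m − R̄_m) = 357.9200  ⇒  Cov = 357.9200 / 4 = 89.4800
Σ(R_m − R̄_m)² = 217.5600  ⇒  Var(R_m) = 217.5600 / 4 = 54.3900
β = Cov / Var(R_m) = 89.4800 / 54.3900 = 1.6452

1.645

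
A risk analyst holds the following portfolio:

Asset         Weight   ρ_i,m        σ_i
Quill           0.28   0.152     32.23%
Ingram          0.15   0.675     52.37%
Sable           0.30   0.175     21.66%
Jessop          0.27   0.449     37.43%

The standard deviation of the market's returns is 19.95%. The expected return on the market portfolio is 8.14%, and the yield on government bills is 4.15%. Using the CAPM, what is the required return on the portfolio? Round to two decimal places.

6.62%

β_Quill = 0.152 × 32.23% / 19.95% = 0.2456
β_Ingram = 0.675 × 52.37% / 19.95% = 1.7719
β_Sable = 0.175 × 21.66% / 19.95% = 0.1900
β_Jessop = 0.449 × 37.43% / 19.95% = 0.8424
β_P = Σ w_i β_i = 0.28×0.2456 + 0.15×1.7719 + 0.30×0.1900 + 0.27×0.8424 = 0.6190
MRP = 8.14% − 4.15% = 3.99%
E(R_P) = R_f + β_P × MRP = 4.15% + 0.6190 × 3.99% = 6.62%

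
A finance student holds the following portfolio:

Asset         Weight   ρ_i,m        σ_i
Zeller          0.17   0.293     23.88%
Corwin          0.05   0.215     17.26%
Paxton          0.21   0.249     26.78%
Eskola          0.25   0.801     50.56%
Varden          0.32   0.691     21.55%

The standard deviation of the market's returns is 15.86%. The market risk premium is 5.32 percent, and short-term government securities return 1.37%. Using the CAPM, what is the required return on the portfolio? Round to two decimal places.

7.30%

β_Zeller = 0.293 × 23.88% / 15.86% = 0.4412
β_Corwin = 0.215 × 17.26% / 15.86% = 0.2340
β_Paxton = 0.249 × 26.78% / 15.86% = 0.4204
β_Eskola = 0.801 × 50.56% / 15.86% = 2.5535
β_Varden = 0.691 × 21.55% / 15.86% = 0.9389
β_P = Σ w_i β_i = 0.17×0.4412 + 0.05×0.2340 + 0.21×0.4204 + 0.25×2.5535 + 0.32×0.9389 = 1.1138
E(R_P) = R_f + β_P × MRP = 1.37% + 1.1138 × 5.32% = 7.30%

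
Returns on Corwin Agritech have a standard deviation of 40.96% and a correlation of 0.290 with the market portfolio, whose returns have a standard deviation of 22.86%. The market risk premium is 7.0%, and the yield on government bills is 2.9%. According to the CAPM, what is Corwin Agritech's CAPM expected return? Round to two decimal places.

β = ρ × σ_i / σ_m = 0.290 × 40.96% / 22.86% = 0.5196
E(R) = 2.9% + 0.5196 × 7.0% = 6.54%

6.54%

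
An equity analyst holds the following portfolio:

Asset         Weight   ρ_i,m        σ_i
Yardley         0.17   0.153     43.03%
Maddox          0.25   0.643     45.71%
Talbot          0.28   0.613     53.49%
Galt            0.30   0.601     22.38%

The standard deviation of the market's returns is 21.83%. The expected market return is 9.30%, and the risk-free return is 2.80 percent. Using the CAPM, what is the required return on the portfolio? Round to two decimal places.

β_Yardley = 0.153 × 43.03% / 21.83% = 0.3016
β_Maddox = 0.643 × 45.71% / 21.83% = 1.3464
β_Talbot = 0.613 × 53.49% / 21.83% = 1.5020
β_Galt = 0.601 × 22.38% / 21.83% = 0.6161
β_P = Σ w_i β_i = 0.17×0.3016 + 0.25×1.3464 + 0.28×1.5020 + 0.30×0.6161 = 0.9933
MRP = 9.30% − 2.80% = 6.50%
E(R_P) = R_f + β_P × MRP = 2.80% + 0.9933 × 6.50% = 9.26%

9.26%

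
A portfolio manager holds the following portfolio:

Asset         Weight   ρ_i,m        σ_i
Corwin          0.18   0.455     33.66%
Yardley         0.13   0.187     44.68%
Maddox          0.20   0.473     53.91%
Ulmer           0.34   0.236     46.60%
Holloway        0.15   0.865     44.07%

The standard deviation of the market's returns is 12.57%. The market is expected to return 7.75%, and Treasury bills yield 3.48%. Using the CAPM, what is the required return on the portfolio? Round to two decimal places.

β_Corwin = 0.455 × 33.66% / 12.57% = 1.2184
β_Yardley = 0.187 × 44.68% / 12.57% = 0.6647
β_Maddox = 0.473 × 53.91% / 12.57% = 2.0286
β_Ulmer = 0.236 × 46.60% / 12.57% = 0.8749
β_Holloway = 0.865 × 44.07% / 12.57% = 3.0327
β_P = Σ w_i β_i = 0.18×1.2184 + 0.13×0.6647 + 0.20×2.0286 + 0.34×0.8749 + 0.15×3.0327 = 1.4638
MRP = 7.75% − 3.48% = 4.27%
E(R_P) = R_f + β_P × MRP = 3.48% + 1.4638 × 4.27% = 9.73%

9.73%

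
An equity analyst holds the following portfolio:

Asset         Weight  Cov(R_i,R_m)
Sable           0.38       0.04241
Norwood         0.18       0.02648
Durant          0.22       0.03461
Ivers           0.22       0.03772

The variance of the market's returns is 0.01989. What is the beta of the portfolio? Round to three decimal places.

1.850

β_Sable = 0.04241 / 0.01989 = 2.1322
β_Norwood = 0.02648 / 0.01989 = 1.3313
β_Durant = 0.03461 / 0.01989 = 1.7401
β_Ivers = 0.03772 / 0.01989 = 1.8964
β_P = Σ w_i β_i = 0.38×2.1322 + 0.18×1.3313 + 0.22×1.7401 + 0.22×1.8964 = 1.8499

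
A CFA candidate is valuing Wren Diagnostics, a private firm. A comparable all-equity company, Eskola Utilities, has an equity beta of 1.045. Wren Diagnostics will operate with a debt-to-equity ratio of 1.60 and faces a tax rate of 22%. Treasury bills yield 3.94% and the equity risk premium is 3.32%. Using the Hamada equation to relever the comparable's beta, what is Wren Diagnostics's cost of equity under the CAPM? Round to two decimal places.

β_L = β_U × [1 + (1 − t)(D/E)] = 1.045 × [1 + (1 − 0.22) × 1.60]
    = 1.045 × [1 + 0.78 × 1.60] = 1.045 × 2.2480 = 2.3492
E(R) = R_f + β_L × MRP = 3.94% + 2.3492 × 3.32% = 11.74%

11.74%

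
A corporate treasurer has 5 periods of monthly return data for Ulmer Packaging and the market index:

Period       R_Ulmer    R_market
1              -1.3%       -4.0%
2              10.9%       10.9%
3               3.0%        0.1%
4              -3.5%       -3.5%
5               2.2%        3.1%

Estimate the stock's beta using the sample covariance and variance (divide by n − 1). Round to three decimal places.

Mean R_i = (-1.3 + 10.9 + 3.0 − 3.5 + 2.2) / 5 = 2.2600%
Mean R_m = (-4.0 + 10.9 + 0.1 − 3.5 + 3.1) / 5 = 1.3200%
Σ(R_i − R̄_i)(R_m − R̄_m) = 128.4640  ⇒  Cov = 128.4640 / 4 = 32.1160
Σ(R_m − R̄_m)² = 147.9680  ⇒  Var(R_m) = 147.9680 / 4 = 36.9920
β = Cov / Var(R_m) = 32.1160 / 36.9920 = 0.8682

0.868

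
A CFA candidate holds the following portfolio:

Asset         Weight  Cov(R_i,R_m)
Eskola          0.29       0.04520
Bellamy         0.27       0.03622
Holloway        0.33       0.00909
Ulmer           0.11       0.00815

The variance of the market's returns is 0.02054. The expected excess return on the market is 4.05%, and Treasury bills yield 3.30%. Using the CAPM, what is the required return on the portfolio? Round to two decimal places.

8.58%

β_Eskola = 0.04520 / 0.02054 = 2.2006
β_Bellamy = 0.03622 / 0.02054 = 1.7634
β_Holloway = 0.00909 / 0.02054 = 0.4426
β_Ulmer = 0.00815 / 0.02054 = 0.3968
β_P = Σ w_i β_i = 0.29×2.2006 + 0.27×1.7634 + 0.33×0.4426 + 0.11×0.3968 = 1.3040
E(R_P) = R_f + β_P × MRP = 3.30% + 1.3040 × 4.05% = 8.58%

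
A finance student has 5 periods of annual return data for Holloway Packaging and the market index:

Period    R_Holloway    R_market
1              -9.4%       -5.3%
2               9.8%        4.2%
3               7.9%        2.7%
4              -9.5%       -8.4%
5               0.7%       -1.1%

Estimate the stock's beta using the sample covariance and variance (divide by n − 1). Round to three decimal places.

1.697

Mean R_i = (-9.4 + 9.8 + 7.9 − 9.5 + 0.7) / 5 = -0.1000%
Mean R_m = (-5.3 + 4.2 + 2.7 − 8.4 − 1.1) / 5 = -1.5800%
Σ(R_i − R̄_i)(R_m − R̄_m) = 190.5500  ⇒  Cov = 190.5500 / 4 = 47.6375
Σ(R_m − R̄_m)² = 112.3080  ⇒  Var(R_m) = 112.3080 / 4 = 28.0770
β = Cov / Var(R_m) = 47.6375 / 28.0770 = 1.6967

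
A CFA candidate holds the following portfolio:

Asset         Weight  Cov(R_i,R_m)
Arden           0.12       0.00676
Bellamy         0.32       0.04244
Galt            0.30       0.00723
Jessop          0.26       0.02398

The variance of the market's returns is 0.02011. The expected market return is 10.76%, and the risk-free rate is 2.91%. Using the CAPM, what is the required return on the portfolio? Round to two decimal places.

β_Arden = 0.00676 / 0.02011 = 0.3362
β_Bellamy = 0.04244 / 0.02011 = 2.1104
β_Galt = 0.00723 / 0.02011 = 0.3595
β_Jessop = 0.02398 / 0.02011 = 1.1924
β_P = Σ w_i β_i = 0.12×0.3362 + 0.32×2.1104 + 0.30×0.3595 + 0.26×1.1924 = 1.1335
MRP = 10.76% − 2.91% = 7.85%
E(R_P) = R_f + β_P × MRP = 2.91% + 1.1335 × 7.85% = 11.81%

11.81%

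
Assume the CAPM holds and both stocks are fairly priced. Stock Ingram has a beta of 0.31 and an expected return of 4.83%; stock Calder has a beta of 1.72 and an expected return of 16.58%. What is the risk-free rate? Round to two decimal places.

Both satisfy E(R) = R_f + β·MRP, so the slope of the SML is
MRP = (16.58% − 4.83%) / (1.72 − 0.31) = 11.75% / 1.41 = 8.3333%
R_f = E(R_Ingram) − β_Ingram·MRP = 4.83% − 0.31 × 8.3333% = 2.2467%

2.25%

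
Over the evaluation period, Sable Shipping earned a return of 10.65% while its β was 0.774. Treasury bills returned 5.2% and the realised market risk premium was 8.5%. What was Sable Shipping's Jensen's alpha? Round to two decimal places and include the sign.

-1.13%

CAPM benchmark = R_f + β(R_m − R_f) = 5.2% + 0.774 × 8.5% = 11.7790%
α = actual − benchmark = 10.65% − 11.7790% = -1.13%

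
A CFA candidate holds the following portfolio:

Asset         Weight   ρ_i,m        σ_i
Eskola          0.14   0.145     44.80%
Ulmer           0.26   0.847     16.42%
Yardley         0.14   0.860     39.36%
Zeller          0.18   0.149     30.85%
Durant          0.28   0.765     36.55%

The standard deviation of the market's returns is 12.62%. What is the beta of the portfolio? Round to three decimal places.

β_Eskola = 0.145 × 44.80% / 12.62% = 0.5147
β_Ulmer = 0.847 × 16.42% / 12.62% = 1.1020
β_Yardley = 0.860 × 39.36% / 12.62% = 2.6822
β_Zeller = 0.149 × 30.85% / 12.62% = 0.3642
β_Durant = 0.765 × 36.55% / 12.62% = 2.2156
β_P = Σ w_i β_i = 0.14×0.5147 + 0.26×1.1020 + 0.14×2.6822 + 0.18×0.3642 + 0.28×2.2156 = 1.4200

1.420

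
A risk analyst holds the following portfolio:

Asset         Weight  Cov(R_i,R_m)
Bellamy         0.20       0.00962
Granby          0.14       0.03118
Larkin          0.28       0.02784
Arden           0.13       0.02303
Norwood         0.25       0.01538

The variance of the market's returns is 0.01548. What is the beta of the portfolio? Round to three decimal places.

β_Bellamy = 0.00962 / 0.01548 = 0.6214
β_Granby = 0.03118 / 0.01548 = 2.0142
β_Larkin = 0.02784 / 0.01548 = 1.7984
β_Arden = 0.02303 / 0.01548 = 1.4877
β_Norwood = 0.01538 / 0.01548 = 0.9935
β_P = Σ w_i β_i = 0.20×0.6214 + 0.14×2.0142 + 0.28×1.7984 + 0.13×1.4877 + 0.25×0.9935 = 1.3516

1.352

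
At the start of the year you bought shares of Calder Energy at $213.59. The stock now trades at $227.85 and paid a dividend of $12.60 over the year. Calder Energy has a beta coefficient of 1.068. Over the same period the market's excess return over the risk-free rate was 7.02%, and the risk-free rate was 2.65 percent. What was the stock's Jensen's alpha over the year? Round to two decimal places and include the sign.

+2.43%

Realised HPR = (P1 + D1 − P0) / P0 = (227.85 + 12.60 − 213.59) / 213.59 = 26.86 / 213.59 = 12.5755%
CAPM required = R_f + β·MRP = 2.65% + 1.068 × 7.02% = 10.14736%
α = realised − required = 12.5755% − 10.14736% = +2.43%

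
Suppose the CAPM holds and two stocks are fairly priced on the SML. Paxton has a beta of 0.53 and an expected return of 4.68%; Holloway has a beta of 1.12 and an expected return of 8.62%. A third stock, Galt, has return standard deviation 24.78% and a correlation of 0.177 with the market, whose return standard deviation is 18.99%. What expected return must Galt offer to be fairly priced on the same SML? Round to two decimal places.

2.68%

MRP = (8.62% − 4.68%) / (1.12 − 0.53) = 6.6780%
R_f = 4.68% − 0.53 × 6.6780% = 1.1407%
β_Galt = ρ·σ_i/σ_m = 0.177 × 24.78 / 18.99 = 0.2310
E(R_Galt) = R_f + β × MRP = 1.1407% + 0.2310 × 6.6780% = 2.68%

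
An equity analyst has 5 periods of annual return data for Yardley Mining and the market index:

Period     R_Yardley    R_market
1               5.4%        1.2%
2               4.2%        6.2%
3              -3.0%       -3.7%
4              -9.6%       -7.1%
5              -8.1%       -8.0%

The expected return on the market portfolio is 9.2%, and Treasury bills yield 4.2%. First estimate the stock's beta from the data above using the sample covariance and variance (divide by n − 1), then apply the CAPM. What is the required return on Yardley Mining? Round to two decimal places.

Mean R_i = (5.4 + 4.2 − 3.0 − 9.6 − 8.1) / 5 = -2.2200%
Mean R_m = (1.2 + 6.2 − 3.7 − 7.1 − 8.0) / 5 = -2.2800%
Σ(R_i − R̄_i)(R_m − R̄_m) = 151.2720  ⇒  Cov = 151.2720 / 4 = 37.8180
Σ(R_m − R̄_m)² = 141.9880  ⇒  Var(R_m) = 141.9880 / 4 = 35.4970
β = Cov / Var(R_m) = 37.8180 / 35.4970 = 1.0654
MRP = 9.2% − 4.2% = 5.00%
E(R) = R_f + β × MRP = 4.2% + 1.0654 × 5.0% = 9.53%

9.53%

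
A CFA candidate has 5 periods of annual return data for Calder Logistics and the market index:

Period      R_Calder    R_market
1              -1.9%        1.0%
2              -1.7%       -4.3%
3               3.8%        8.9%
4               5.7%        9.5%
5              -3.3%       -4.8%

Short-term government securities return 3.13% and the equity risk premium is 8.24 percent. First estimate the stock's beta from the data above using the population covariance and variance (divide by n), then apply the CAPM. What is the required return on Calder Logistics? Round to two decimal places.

Mean R_i = (-1.9 − 1.7 + 3.8 + 5.7 − 3.3) / 5 = 0.5200%
Mean R_m = (1.0 − 4.3 + 8.9 + 9.5 − 4.8) / 5 = 2.0600%
Σ(R_i − R̄_i)(R_m − R̄_m) = 103.8640  ⇒  Cov = 103.8640 / 5 = 20.7728
Σ(R_m − R̄_m)² = 190.7720  ⇒  Var(R_m) = 190.7720 / 5 = 38.1544
β = Cov / Var(R_m) = 20.7728 / 38.1544 = 0.5444
E(R) = R_f + β × MRP = 3.13% + 0.5444 × 8.24% = 7.62%

7.62%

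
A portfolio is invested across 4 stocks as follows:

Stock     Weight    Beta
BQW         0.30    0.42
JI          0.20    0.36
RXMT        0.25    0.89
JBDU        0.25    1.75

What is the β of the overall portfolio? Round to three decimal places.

0.858

β_P = Σ w_i β_i = 0.30×0.42 + 0.20×0.36 + 0.25×0.89 + 0.25×1.75 = 0.8580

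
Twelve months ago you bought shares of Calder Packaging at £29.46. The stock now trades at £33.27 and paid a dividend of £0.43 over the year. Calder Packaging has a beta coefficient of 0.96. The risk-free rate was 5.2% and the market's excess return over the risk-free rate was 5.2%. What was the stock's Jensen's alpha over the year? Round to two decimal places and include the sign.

Realised HPR = (P1 + D1 − P0) / P0 = (33.27 + 0.43 − 29.46) / 29.46 = 4.24 / 29.46 = 14.3924%
CAPM required = R_f + β·MRP = 5.2% + 0.96 × 5.2% = 10.1920%
α = realised − required = 14.3924% − 10.1920% = +4.20%

+4.20%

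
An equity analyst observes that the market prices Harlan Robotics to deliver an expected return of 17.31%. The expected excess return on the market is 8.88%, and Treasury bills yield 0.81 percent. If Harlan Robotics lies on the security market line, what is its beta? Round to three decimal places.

β = (E(R) − R_f) / MRP = (17.31% − 0.81%) / 8.88% = 16.50% / 8.88% = 1.858

1.858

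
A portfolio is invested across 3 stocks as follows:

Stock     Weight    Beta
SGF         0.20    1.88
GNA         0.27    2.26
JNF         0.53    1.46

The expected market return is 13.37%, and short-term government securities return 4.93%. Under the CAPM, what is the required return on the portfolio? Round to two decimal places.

β_P = Σ w_i β_i = 0.20×1.88 + 0.27×2.26 + 0.53×1.46 = 1.7600
MRP = 13.37% − 4.93% = 8.44%
E(R_P) = R_f + β_P × MRP = 4.93% + 1.7600 × 8.44% = 19.78%

19.78%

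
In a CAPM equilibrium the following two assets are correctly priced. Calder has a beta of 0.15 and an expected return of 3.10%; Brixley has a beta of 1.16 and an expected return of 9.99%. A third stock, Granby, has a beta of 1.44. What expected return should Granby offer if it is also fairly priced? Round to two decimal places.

MRP (SML slope) = (9.99% − 3.10%) / (1.16 − 0.15) = 6.89% / 1.01 = 6.8218%
R_f (intercept) = 3.10% − 0.15 × 6.8218% = 2.0767%
E(R_Granby) = R_f + β × MRP = 2.0767% + 1.44 × 6.8218% = 11.90%

11.90%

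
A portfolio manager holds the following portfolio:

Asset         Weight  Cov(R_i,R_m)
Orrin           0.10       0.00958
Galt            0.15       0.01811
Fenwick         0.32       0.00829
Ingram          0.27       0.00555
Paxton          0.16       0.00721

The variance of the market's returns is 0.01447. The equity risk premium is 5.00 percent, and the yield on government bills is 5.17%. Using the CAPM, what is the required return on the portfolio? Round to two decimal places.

β_Orrin = 0.00958 / 0.01447 = 0.6621
β_Galt = 0.01811 / 0.01447 = 1.2516
β_Fenwick = 0.00829 / 0.01447 = 0.5729
β_Ingram = 0.00555 / 0.01447 = 0.3836
β_Paxton = 0.00721 / 0.01447 = 0.4983
β_P = Σ w_i β_i = 0.10×0.6621 + 0.15×1.2516 + 0.32×0.5729 + 0.27×0.3836 + 0.16×0.4983 = 0.6206
E(R_P) = R_f + β_P × MRP = 5.17% + 0.6206 × 5.00% = 8.27%

8.27%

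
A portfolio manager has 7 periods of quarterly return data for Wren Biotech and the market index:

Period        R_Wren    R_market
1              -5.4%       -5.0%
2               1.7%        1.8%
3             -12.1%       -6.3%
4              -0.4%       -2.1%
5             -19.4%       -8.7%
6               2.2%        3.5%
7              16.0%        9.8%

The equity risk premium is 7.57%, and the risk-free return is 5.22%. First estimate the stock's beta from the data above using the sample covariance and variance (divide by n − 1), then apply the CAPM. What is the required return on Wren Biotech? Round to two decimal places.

Mean R_i = (-5.4 + 1.7 − 12.1 − 0.4 − 19.4 + 2.2 + 16.0) / 7 = -2.4857%
Mean R_m = (-5.0 + 1.8 − 6.3 − 2.1 − 8.7 + 3.5 + 9.8) / 7 = -1.0000%
Σ(R_i − R̄_i)(R_m − R̄_m) = 423.0100  ⇒  Cov = 423.0100 / 6 = 70.5017
Σ(R_m − R̄_m)² = 249.3200  ⇒  Var(R_m) = 249.3200 / 6 = 41.5533
β = Cov / Var(R_m) = 70.5017 / 41.5533 = 1.6967
E(R) = R_f + β × MRP = 5.22% + 1.6967 × 7.57% = 18.06%

18.06%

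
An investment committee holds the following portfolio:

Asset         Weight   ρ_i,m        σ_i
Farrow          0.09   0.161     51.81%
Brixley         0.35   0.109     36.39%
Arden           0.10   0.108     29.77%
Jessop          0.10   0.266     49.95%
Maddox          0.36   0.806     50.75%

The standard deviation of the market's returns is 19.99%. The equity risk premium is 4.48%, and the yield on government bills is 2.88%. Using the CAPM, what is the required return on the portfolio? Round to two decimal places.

β_Farrow = 0.161 × 51.81% / 19.99% = 0.4173
β_Brixley = 0.109 × 36.39% / 19.99% = 0.1984
β_Arden = 0.108 × 29.77% / 19.99% = 0.1608
β_Jessop = 0.266 × 49.95% / 19.99% = 0.6647
β_Maddox = 0.806 × 50.75% / 19.99% = 2.0462
β_P = Σ w_i β_i = 0.09×0.4173 + 0.35×0.1984 + 0.10×0.1608 + 0.10×0.6647 + 0.36×2.0462 = 0.9262
E(R_P) = R_f + β_P × MRP = 2.88% + 0.9262 × 4.48% = 7.03%

7.03%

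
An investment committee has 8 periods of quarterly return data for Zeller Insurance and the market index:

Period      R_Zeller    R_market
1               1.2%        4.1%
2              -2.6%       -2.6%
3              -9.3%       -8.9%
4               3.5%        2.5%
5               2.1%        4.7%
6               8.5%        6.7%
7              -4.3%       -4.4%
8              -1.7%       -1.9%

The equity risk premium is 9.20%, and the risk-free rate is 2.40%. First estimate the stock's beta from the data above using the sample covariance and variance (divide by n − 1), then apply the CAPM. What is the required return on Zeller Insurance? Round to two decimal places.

11.29%

Mean R_i = (1.2 − 2.6 − 9.3 + 3.5 + 2.1 + 8.5 − 4.3 − 1.7) / 8 = -0.3250%
Mean R_m = (4.1 − 2.6 − 8.9 + 2.5 + 4.7 + 6.7 − 4.4 − 1.9) / 8 = 0.0250%
Σ(R_i − R̄_i)(R_m − R̄_m) = 192.2350  ⇒  Cov = 192.2350 / 7 = 27.4621
Σ(R_m − R̄_m)² = 198.9750  ⇒  Var(R_m) = 198.9750 / 7 = 28.4250
β = Cov / Var(R_m) = 27.4621 / 28.4250 = 0.9661
E(R) = R_f + β × MRP = 2.40% + 0.9661 × 9.20% = 11.29%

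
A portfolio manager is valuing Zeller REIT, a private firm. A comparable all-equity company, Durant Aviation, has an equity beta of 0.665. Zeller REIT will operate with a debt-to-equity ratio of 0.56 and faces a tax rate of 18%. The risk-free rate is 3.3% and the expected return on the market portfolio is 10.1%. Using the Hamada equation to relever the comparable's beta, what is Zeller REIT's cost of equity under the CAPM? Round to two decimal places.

9.90%

β_L = β_U × [1 + (1 − t)(D/E)] = 0.665 × [1 + (1 − 0.18) × 0.56]
    = 0.665 × [1 + 0.82 × 0.56] = 0.665 × 1.4592 = 0.9704
MRP = 10.1% − 3.3% = 6.80%
E(R) = R_f + β_L × MRP = 3.3% + 0.9704 × 6.8% = 9.90%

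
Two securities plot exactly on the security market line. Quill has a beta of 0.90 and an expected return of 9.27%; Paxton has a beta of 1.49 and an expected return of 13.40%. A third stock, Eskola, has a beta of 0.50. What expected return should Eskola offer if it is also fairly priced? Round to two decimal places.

MRP (SML slope) = (13.40% − 9.27%) / (1.49 − 0.90) = 4.13% / 0.59 = 7.0000%
R_f (intercept) = 9.27% − 0.90 × 7.0000% = 2.9700%
E(R_Eskola) = R_f + β × MRP = 2.9700% + 0.50 × 7.0000% = 6.47%

6.47%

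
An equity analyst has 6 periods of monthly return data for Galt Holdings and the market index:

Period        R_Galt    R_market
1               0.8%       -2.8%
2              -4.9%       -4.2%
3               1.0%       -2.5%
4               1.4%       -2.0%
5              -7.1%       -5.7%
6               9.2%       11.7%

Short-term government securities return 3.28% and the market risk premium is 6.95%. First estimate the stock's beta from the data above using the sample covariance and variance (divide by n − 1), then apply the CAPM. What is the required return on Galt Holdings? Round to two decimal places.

Mean R_i = (0.8 − 4.9 + 1.0 + 1.4 − 7.1 + 9.2) / 6 = 0.0667%
Mean R_m = (-2.8 − 4.2 − 2.5 − 2.0 − 5.7 + 11.7) / 6 = -0.9167%
Σ(R_i − R̄_i)(R_m − R̄_m) = 161.5167  ⇒  Cov = 161.5167 / 5 = 32.3033
Σ(R_m − R̄_m)² = 200.0683  ⇒  Var(R_m) = 200.0683 / 5 = 40.0137
β = Cov / Var(R_m) = 32.3033 / 40.0137 = 0.8073
E(R) = R_f + β × MRP = 3.28% + 0.8073 × 6.95% = 8.89%

8.89%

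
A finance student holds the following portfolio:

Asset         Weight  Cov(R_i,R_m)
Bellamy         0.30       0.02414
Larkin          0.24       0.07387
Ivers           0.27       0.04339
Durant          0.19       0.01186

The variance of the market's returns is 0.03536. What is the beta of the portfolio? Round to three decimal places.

1.101

β_Bellamy = 0.02414 / 0.03536 = 0.6827
β_Larkin = 0.07387 / 0.03536 = 2.0891
β_Ivers = 0.04339 / 0.03536 = 1.2271
β_Durant = 0.01186 / 0.03536 = 0.3354
β_P = Σ w_i β_i = 0.30×0.6827 + 0.24×2.0891 + 0.27×1.2271 + 0.19×0.3354 = 1.1012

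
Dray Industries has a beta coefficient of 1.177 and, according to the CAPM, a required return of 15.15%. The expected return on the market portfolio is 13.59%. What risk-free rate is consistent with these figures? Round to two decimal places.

4.78%

E(R) = R_f + β(E(R_m) − R_f) = R_f(1 − β) + β·E(R_m)
15.15% = R_f × (1 − 1.177) + 1.177 × 13.59%
15.15% = R_f × -0.177 + 15.99543%
R_f = (15.15% − 15.99543%) / -0.177 = 4.78%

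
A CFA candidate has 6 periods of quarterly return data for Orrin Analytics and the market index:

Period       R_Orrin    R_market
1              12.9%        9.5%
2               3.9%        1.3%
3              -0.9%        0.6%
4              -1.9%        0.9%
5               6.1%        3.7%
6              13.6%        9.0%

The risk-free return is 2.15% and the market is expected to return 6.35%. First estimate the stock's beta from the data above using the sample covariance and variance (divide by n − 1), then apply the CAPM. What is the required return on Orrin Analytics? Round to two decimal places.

8.67%

Mean R_i = (12.9 + 3.9 − 0.9 − 1.9 + 6.1 + 13.6) / 6 = 5.6167%
Mean R_m = (9.5 + 1.3 + 0.6 + 0.9 + 3.7 + 9.0) / 6 = 4.1667%
Σ(R_i − R̄_i)(R_m − R̄_m) = 129.9233  ⇒  Cov = 129.9233 / 5 = 25.9847
Σ(R_m − R̄_m)² = 83.6333  ⇒  Var(R_m) = 83.6333 / 5 = 16.7267
β = Cov / Var(R_m) = 25.9847 / 16.7267 = 1.5535
MRP = 6.35% − 2.15% = 4.20%
E(R) = R_f + β × MRP = 2.15% + 1.5535 × 4.20% = 8.67%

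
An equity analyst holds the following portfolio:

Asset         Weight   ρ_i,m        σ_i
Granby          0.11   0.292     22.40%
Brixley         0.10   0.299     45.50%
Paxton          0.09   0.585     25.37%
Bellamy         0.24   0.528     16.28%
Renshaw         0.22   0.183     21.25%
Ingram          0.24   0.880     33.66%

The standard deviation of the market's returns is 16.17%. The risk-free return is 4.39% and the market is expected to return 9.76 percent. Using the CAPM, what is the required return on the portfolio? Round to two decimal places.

β_Granby = 0.292 × 22.40% / 16.17% = 0.4045
β_Brixley = 0.299 × 45.50% / 16.17% = 0.8413
β_Paxton = 0.585 × 25.37% / 16.17% = 0.9178
β_Bellamy = 0.528 × 16.28% / 16.17% = 0.5316
β_Renshaw = 0.183 × 21.25% / 16.17% = 0.2405
β_Ingram = 0.880 × 33.66% / 16.17% = 1.8318
β_P = Σ w_i β_i = 0.11×0.4045 + 0.10×0.8413 + 0.09×0.9178 + 0.24×0.5316 + 0.22×0.2405 + 0.24×1.8318 = 0.8314
MRP = 9.76% − 4.39% = 5.37%
E(R_P) = R_f + β_P × MRP = 4.39% + 0.8314 × 5.37% = 8.85%

8.85%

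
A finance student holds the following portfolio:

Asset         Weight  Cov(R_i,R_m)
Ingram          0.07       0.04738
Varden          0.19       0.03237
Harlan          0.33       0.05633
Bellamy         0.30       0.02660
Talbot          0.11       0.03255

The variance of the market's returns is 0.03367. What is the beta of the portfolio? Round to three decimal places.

1.177

β_Ingram = 0.04738 / 0.03367 = 1.4072
β_Varden = 0.03237 / 0.03367 = 0.9614
β_Harlan = 0.05633 / 0.03367 = 1.6730
β_Bellamy = 0.02660 / 0.03367 = 0.7900
β_Talbot = 0.03255 / 0.03367 = 0.9667
β_P = Σ w_i β_i = 0.07×1.4072 + 0.19×0.9614 + 0.33×1.6730 + 0.30×0.7900 + 0.11×0.9667 = 1.1766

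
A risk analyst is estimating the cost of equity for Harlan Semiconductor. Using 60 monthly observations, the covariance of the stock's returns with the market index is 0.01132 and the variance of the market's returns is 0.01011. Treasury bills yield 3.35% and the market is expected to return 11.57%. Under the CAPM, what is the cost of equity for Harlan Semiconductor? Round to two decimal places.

β = Cov(R_i, R_m) / Var(R_m) = 0.01132 / 0.01011 = 1.1197
MRP = 11.57% − 3.35% = 8.22%
E(R) = R_f + β × MRP = 3.35% + 1.1197 × 8.22% = 12.55%

12.55%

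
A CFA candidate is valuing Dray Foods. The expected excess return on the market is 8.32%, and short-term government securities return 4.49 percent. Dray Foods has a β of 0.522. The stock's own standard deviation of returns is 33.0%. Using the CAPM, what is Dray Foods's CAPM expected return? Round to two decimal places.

E(R) = R_f + β × MRP = 4.49% + 0.522 × 8.32% = 8.83%

8.83%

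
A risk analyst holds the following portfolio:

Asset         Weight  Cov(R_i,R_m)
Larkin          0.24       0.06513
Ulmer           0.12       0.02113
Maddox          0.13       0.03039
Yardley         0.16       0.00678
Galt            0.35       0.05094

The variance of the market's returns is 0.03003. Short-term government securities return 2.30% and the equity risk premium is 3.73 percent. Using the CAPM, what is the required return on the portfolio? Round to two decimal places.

7.40%

β_Larkin = 0.06513 / 0.03003 = 2.1688
β_Ulmer = 0.02113 / 0.03003 = 0.7036
β_Maddox = 0.03039 / 0.03003 = 1.0120
β_Yardley = 0.00678 / 0.03003 = 0.2258
β_Galt = 0.05094 / 0.03003 = 1.6963
β_P = Σ w_i β_i = 0.24×2.1688 + 0.12×0.7036 + 0.13×1.0120 + 0.16×0.2258 + 0.35×1.6963 = 1.3663
E(R_P) = R_f + β_P × MRP = 2.30% + 1.3663 × 3.73% = 7.40%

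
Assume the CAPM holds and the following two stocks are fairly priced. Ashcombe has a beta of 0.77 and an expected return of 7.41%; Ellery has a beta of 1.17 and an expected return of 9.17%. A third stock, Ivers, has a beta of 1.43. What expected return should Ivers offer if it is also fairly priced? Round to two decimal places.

MRP (SML slope) = (9.17% − 7.41%) / (1.17 − 0.77) = 1.76% / 0.40 = 4.4000%
R_f (intercept) = 7.41% − 0.77 × 4.4000% = 4.0220%
E(R_Ivers) = R_f + β × MRP = 4.0220% + 1.43 × 4.4000% = 10.31%

10.31%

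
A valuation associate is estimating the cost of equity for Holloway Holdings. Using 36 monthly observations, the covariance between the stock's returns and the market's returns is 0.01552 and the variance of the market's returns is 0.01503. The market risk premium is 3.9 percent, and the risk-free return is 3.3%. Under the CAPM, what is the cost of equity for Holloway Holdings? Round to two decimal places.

7.33%

β = Cov(R_i, R_m) / Var(R_m) = 0.01552 / 0.01503 = 1.0326
E(R) = R_f + β × MRP = 3.3% + 1.0326 × 3.9% = 7.33%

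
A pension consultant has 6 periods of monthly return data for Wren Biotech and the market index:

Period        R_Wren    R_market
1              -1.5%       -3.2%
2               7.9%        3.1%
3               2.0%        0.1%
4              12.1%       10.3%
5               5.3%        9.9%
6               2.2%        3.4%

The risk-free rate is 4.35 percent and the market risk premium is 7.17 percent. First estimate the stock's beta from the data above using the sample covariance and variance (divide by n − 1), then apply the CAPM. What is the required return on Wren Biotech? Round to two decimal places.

Mean R_i = (-1.5 + 7.9 + 2.0 + 12.1 + 5.3 + 2.2) / 6 = 4.6667%
Mean R_m = (-3.2 + 3.1 + 0.1 + 10.3 + 9.9 + 3.4) / 6 = 3.9333%
Σ(R_i − R̄_i)(R_m − R̄_m) = 103.9367  ⇒  Cov = 103.9367 / 5 = 20.7873
Σ(R_m − R̄_m)² = 142.6933  ⇒  Var(R_m) = 142.6933 / 5 = 28.5387
β = Cov / Var(R_m) = 20.7873 / 28.5387 = 0.7284
E(R) = R_f + β × MRP = 4.35% + 0.7284 × 7.17% = 9.57%

9.57%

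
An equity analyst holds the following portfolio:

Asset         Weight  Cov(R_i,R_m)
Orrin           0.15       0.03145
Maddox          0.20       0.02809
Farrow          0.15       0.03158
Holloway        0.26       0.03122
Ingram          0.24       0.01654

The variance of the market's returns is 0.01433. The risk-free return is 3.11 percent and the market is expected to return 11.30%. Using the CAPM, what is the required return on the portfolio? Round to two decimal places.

18.63%

β_Orrin = 0.03145 / 0.01433 = 2.1947
β_Maddox = 0.02809 / 0.01433 = 1.9602
β_Farrow = 0.03158 / 0.01433 = 2.2038
β_Holloway = 0.03122 / 0.01433 = 2.1786
β_Ingram = 0.01654 / 0.01433 = 1.1542
β_P = Σ w_i β_i = 0.15×2.1947 + 0.20×1.9602 + 0.15×2.2038 + 0.26×2.1786 + 0.24×1.1542 = 1.8953
MRP = 11.30% − 3.11% = 8.19%
E(R_P) = R_f + β_P × MRP = 3.11% + 1.8953 × 8.19% = 18.63%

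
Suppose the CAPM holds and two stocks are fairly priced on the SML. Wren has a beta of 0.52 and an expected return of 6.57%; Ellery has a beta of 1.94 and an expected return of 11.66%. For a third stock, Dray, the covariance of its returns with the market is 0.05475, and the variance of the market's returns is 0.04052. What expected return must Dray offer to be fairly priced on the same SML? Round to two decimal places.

MRP = (11.66% − 6.57%) / (1.94 − 0.52) = 3.5845%
R_f = 6.57% − 0.52 × 3.5845% = 4.7061%
β_Dray = Cov / Var(R_m) = 0.05475 / 0.04052 = 1.3512
E(R_Dray) = R_f + β × MRP = 4.7061% + 1.3512 × 3.5845% = 9.55%

9.55%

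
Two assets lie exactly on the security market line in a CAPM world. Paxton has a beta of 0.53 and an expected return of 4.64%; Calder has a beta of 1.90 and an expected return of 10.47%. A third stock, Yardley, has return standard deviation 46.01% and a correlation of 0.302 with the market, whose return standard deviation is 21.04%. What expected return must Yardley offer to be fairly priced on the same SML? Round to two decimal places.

MRP = (10.47% − 4.64%) / (1.90 − 0.53) = 4.2555%
R_f = 4.64% − 0.53 × 4.2555% = 2.3846%
β_Yardley = ρ·σ_i/σ_m = 0.302 × 46.01 / 21.04 = 0.6604
E(R_Yardley) = R_f + β × MRP = 2.3846% + 0.6604 × 4.2555% = 5.19%

5.19%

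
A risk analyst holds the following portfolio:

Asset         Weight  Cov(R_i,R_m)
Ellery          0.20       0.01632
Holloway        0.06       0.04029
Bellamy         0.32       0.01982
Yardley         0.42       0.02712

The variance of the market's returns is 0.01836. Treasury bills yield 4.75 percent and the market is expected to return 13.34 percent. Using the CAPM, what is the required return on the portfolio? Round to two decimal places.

15.70%

β_Ellery = 0.01632 / 0.01836 = 0.8889
β_Holloway = 0.04029 / 0.01836 = 2.1944
β_Bellamy = 0.01982 / 0.01836 = 1.0795
β_Yardley = 0.02712 / 0.01836 = 1.4771
β_P = Σ w_i β_i = 0.20×0.8889 + 0.06×2.1944 + 0.32×1.0795 + 0.42×1.4771 = 1.2753
MRP = 13.34% − 4.75% = 8.59%
E(R_P) = R_f + β_P × MRP = 4.75% + 1.2753 × 8.59% = 15.70%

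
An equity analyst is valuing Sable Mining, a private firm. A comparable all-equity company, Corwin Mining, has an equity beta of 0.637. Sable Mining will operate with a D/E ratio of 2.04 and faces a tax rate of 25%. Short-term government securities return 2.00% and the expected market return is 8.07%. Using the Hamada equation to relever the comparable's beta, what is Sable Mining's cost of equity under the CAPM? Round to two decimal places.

β_L = β_U × [1 + (1 − t)(D/E)] = 0.637 × [1 + (1 − 0.25) × 2.04]
    = 0.637 × [1 + 0.75 × 2.04] = 0.637 × 2.5300 = 1.6116
MRP = 8.07% − 2.00% = 6.07%
E(R) = R_f + β_L × MRP = 2.00% + 1.6116 × 6.07% = 11.78%

11.78%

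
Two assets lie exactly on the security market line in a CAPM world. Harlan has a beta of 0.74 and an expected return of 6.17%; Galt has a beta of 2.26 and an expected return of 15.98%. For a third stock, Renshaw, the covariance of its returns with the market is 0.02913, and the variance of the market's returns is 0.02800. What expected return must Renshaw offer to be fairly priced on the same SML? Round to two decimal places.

8.11%

MRP = (15.98% − 6.17%) / (2.26 − 0.74) = 6.4539%
R_f = 6.17% − 0.74 × 6.4539% = 1.3941%
β_Renshaw = Cov / Var(R_m) = 0.02913 / 0.02800 = 1.0404
E(R_Renshaw) = R_f + β × MRP = 1.3941% + 1.0404 × 6.4539% = 8.11%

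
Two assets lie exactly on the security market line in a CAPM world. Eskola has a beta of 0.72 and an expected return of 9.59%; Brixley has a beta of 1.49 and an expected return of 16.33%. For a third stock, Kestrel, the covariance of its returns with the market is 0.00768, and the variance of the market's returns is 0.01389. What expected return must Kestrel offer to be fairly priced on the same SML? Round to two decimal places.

8.13%

MRP = (16.33% − 9.59%) / (1.49 − 0.72) = 8.7532%
R_f = 9.59% − 0.72 × 8.7532% = 3.2877%
β_Kestrel = Cov / Var(R_m) = 0.00768 / 0.01389 = 0.5529
E(R_Kestrel) = R_f + β × MRP = 3.2877% + 0.5529 × 8.7532% = 8.13%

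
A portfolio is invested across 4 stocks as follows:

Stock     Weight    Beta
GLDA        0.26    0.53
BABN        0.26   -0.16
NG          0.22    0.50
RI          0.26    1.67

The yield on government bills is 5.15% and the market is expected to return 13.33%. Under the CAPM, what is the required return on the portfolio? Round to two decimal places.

β_P = Σ w_i β_i = 0.26×0.53 + 0.26×-0.16 + 0.22×0.50 + 0.26×1.67 = 0.6404
MRP = 13.33% − 5.15% = 8.18%
E(R_P) = R_f + β_P × MRP = 5.15% + 0.6404 × 8.18% = 10.39%

10.39%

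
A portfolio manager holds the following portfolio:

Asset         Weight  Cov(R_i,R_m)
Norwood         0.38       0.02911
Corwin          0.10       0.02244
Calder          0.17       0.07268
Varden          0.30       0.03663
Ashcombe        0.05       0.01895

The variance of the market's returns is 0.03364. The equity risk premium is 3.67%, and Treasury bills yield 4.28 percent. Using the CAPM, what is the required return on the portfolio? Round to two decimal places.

β_Norwood = 0.02911 / 0.03364 = 0.8653
β_Corwin = 0.02244 / 0.03364 = 0.6671
β_Calder = 0.07268 / 0.03364 = 2.1605
β_Varden = 0.03663 / 0.03364 = 1.0889
β_Ashcombe = 0.01895 / 0.03364 = 0.5633
β_P = Σ w_i β_i = 0.38×0.8653 + 0.10×0.6671 + 0.17×2.1605 + 0.30×1.0889 + 0.05×0.5633 = 1.1176
E(R_P) = R_f + β_P × MRP = 4.28% + 1.1176 × 3.67% = 8.38%

8.38%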